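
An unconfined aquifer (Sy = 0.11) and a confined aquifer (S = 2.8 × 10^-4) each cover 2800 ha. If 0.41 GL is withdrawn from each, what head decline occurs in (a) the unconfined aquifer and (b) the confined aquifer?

Δh_u ≈ 0.133 m; Δh_c ≈ 52.3 m

A = 2800 ha = 2.8 × 10^7 m²
ΔV = 0.41 GL = 4.1 × 10^5 m³
Unconfined: Δh_u = ΔV/(Sy·A) = 4.1 × 10^5/(0.11 × 2.8 × 10^7) = 0.1331 m
Confined: Δh_c = ΔV/(S·A) = 4.1 × 10^5/(2.8 × 10^-4 × 2.8 × 10^7) = 52.3 m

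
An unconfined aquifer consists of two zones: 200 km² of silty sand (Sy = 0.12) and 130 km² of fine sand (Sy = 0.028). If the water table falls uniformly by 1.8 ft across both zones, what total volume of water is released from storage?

A₁ = 200 km² = 2 × 10^8 m²; A₂ = 130 km² = 1.3 × 10^8 m²
Δh = 1.8 ft = 0.5486 m
ΔV₁ = 0.12 × 2 × 10^8 × 0.5486 = 1.317 × 10^7 m³
ΔV₂ = 0.028 × 1.3 × 10^8 × 0.5486 = 1.997 × 10^6 m³
ΔV = ΔV₁ + ΔV₂ = 1.516 × 10^7 m³

ΔV ≈ 1.52 × 10^7 m³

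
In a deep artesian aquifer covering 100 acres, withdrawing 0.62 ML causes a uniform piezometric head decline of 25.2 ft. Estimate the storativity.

S ≈ 2 × 10^-4

A = 100 acres = 4.047 × 10^5 m²
Δh = 25.2 ft = 7.681 m
ΔV = 0.62 ML = 620 m³
S = ΔV / (A × Δh) = 620 m³ / (4.047 × 10^5 m² × 7.681 m) = 1.995 × 10^-4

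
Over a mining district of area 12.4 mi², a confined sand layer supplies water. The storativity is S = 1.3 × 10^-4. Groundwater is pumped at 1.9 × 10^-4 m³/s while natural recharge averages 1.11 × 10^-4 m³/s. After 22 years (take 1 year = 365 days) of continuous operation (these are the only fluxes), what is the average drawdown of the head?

Δh ≈ 13.1 m

A = 12.4 mi² = 3.212 × 10^7 m²
Net abstraction = 1.9 × 10^-4 − 1.11 × 10^-4 = 7.9 × 10^-5 m³/s
Q_net = 7.9 × 10^-5 m³/s = 6.826 m³/d
t = 22 years = 8030 d
ΔV = Q × t = 6.826 m³/d × 8030 d = 54810 m³
Δh = ΔV / (S × A) = 54810 / (1.3 × 10^-4 × 3.212 × 10^7) = 13.13 m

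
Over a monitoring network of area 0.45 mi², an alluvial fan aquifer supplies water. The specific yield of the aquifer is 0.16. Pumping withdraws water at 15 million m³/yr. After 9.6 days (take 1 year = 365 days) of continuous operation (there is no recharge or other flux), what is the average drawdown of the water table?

Δh ≈ 2.12 m

A = 0.45 mi² = 1.165 × 10^6 m²
Q = 15 million m³/yr = 41100 m³/d
ΔV = Q × t = 41100 m³/d × 9.6 d = 3.945 × 10^5 m³
Δh = ΔV / (Sy × A) = 3.945 × 10^5 / (0.16 × 1.165 × 10^6) = 2.116 m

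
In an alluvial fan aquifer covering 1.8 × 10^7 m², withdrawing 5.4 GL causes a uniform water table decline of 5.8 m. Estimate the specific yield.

ΔV = 5.4 GL = 5.4 × 10^6 m³
Sy = ΔV / (A × Δh) = 5.4 × 10^6 m³ / (1.8 × 10^7 m² × 5.8 m) = 0.05172

Sy ≈ 0.052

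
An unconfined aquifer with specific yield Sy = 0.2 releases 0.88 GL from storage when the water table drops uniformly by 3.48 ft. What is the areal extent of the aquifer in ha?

Δh = 3.48 ft = 1.061 m
ΔV = 0.88 GL = 8.8 × 10^5 m³
A = ΔV / (Sy × Δh) = 8.8 × 10^5 / (0.2 × 1.061) = 4.148 × 10^6 m²
A = 4.148 × 10^6 m² = 414.8 ha

A ≈ 415 ha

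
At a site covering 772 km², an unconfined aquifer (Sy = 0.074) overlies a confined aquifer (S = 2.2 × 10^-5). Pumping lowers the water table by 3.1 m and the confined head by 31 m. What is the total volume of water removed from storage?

ΔV ≈ 1.78 × 10^8 m³

A = 772 km² = 7.72 × 10^8 m²
Unconfined: ΔV_u = Sy × A × Δh_u = 0.074 × 7.72 × 10^8 × 3.1 = 1.771 × 10^8 m³
Confined: ΔV_c = S × A × Δh_c = 2.2 × 10^-5 × 7.72 × 10^8 × 31 = 5.265 × 10^5 m³
Total ΔV = 1.771 × 10^8 + 5.265 × 10^5 = 1.776 × 10^8 m³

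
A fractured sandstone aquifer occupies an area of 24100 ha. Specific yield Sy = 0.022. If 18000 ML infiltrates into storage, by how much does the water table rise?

A = 24100 ha = 2.41 × 10^8 m²
ΔV = 18000 ML = 1.8 × 10^7 m³
Δh = ΔV / (Sy × A) = 1.8 × 10^7 m³ / (0.022 × 2.41 × 10^8 m²) = 3.395 m

Δh ≈ 3.39 m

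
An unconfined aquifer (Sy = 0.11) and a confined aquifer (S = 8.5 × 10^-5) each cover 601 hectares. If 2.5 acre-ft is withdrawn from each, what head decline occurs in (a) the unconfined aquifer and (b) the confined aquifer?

Δh_u ≈ 0.00466 m; Δh_c ≈ 6.04 m

A = 601 hectares = 6.01 × 10^6 m²
ΔV = 2.5 acre-ft = 3084 m³
Unconfined: Δh_u = ΔV/(Sy·A) = 3084/(0.11 × 6.01 × 10^6) = 0.004665 m
Confined: Δh_c = ΔV/(S·A) = 3084/(8.5 × 10^-5 × 6.01 × 10^6) = 6.036 m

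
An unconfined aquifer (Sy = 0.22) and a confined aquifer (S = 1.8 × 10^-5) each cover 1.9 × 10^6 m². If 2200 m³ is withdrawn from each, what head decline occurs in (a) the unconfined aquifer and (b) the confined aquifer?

Unconfined: Δh_u = ΔV/(Sy·A) = 2200/(0.22 × 1.9 × 10^6) = 0.005263 m
Confined: Δh_c = ΔV/(S·A) = 2200/(1.8 × 10^-5 × 1.9 × 10^6) = 64.33 m

Δh_u ≈ 0.00526 m; Δh_c ≈ 64.3 m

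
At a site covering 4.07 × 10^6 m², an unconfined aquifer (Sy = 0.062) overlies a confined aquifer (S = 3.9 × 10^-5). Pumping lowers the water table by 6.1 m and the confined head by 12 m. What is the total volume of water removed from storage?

Unconfined: ΔV_u = Sy × A × Δh_u = 0.062 × 4.07 × 10^6 × 6.1 = 1.539 × 10^6 m³
Confined: ΔV_c = S × A × Δh_c = 3.9 × 10^-5 × 4.07 × 10^6 × 12 = 1905 m³
Total ΔV = 1.539 × 10^6 + 1905 = 1.541 × 10^6 m³

ΔV ≈ 1.54 × 10^6 m³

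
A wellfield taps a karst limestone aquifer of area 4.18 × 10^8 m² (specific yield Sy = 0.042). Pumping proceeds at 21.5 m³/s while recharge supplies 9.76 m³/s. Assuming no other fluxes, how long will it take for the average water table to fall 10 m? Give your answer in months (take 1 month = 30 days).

ΔV = Sy × A × Δh = 0.042 × 4.18 × 10^8 × 10 = 1.756 × 10^8 m³
Net withdrawal = 21.5 − 9.76 = 11.74 m³/s = 1.014 × 10^6 m³/d
t = ΔV / Q = 1.756 × 10^8 m³ / 1.014 × 10^6 m³/d = 173.1 d
t = 173.1 d ≈ 5.769 months

t ≈ 5.77 months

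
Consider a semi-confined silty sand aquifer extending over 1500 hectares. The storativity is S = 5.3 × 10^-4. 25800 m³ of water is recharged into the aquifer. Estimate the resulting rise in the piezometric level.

Δh ≈ 3.25 m

A = 1500 hectares = 1.5 × 10^7 m²
Δh = ΔV / (S × A) = 25800 m³ / (5.3 × 10^-4 × 1.5 × 10^7 m²) = 3.245 m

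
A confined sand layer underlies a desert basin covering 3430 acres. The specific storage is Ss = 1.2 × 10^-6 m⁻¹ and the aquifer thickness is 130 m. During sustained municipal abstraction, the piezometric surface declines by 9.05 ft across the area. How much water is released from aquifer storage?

S = Ss × b = 1.2 × 10^-6 m⁻¹ × 130 m = 1.56 × 10^-4
A = 3430 acres = 1.388 × 10^7 m²
Δh = 9.05 ft = 2.758 m
ΔV = S × A × Δh = 1.56 × 10^-4 × 1.388 × 10^7 m² × 2.758 m = 5973 m³

ΔV ≈ 5970 m³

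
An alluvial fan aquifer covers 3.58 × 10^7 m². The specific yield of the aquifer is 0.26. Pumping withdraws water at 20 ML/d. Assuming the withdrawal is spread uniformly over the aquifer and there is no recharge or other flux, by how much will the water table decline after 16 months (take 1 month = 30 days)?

Δh ≈ 1.03 m

Q = 20 ML/d = 20000 m³/d
t = 16 months = 480 d
ΔV = Q × t = 20000 m³/d × 480 d = 9.6 × 10^6 m³
Δh = ΔV / (Sy × A) = 9.6 × 10^6 / (0.26 × 3.58 × 10^7) = 1.031 m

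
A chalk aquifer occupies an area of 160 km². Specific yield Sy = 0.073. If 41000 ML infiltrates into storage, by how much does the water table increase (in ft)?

A = 160 km² = 1.6 × 10^8 m²
ΔV = 41000 ML = 4.1 × 10^7 m³
Δh = ΔV / (Sy × A) = 4.1 × 10^7 m³ / (0.073 × 1.6 × 10^8 m²) = 3.51 m
Δh = 3.51 m = 11.52 ft

Δh ≈ 11.5 ft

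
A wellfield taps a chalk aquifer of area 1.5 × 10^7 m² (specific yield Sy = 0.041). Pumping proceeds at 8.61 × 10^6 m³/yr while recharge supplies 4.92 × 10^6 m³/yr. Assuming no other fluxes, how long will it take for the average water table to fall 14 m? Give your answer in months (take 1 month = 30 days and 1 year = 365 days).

ΔV = Sy × A × Δh = 0.041 × 1.5 × 10^7 × 14 = 8.61 × 10^6 m³
Net withdrawal = 8.61 × 10^6 − 4.92 × 10^6 = 3.69 × 10^6 m³/yr = 10110 m³/d
t = ΔV / Q = 8.61 × 10^6 m³ / 10110 m³/d = 851.7 d
t = 851.7 d ≈ 28.39 months

t ≈ 28.4 months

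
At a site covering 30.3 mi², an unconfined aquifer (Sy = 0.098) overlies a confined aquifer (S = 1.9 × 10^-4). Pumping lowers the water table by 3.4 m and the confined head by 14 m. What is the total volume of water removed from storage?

ΔV ≈ 2.64 × 10^7 m³

A = 30.3 mi² = 7.848 × 10^7 m²
Unconfined: ΔV_u = Sy × A × Δh_u = 0.098 × 7.848 × 10^7 × 3.4 = 2.615 × 10^7 m³
Confined: ΔV_c = S × A × Δh_c = 1.9 × 10^-4 × 7.848 × 10^7 × 14 = 2.087 × 10^5 m³
Total ΔV = 2.615 × 10^7 + 2.087 × 10^5 = 2.636 × 10^7 m³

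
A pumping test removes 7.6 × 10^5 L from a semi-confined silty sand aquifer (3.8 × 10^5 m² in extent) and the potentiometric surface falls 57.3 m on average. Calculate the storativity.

S ≈ 3.5 × 10^-5

ΔV = 7.6 × 10^5 L = 760 m³
S = ΔV / (A × Δh) = 760 m³ / (3.8 × 10^5 m² × 57.3 m) = 3.49 × 10^-5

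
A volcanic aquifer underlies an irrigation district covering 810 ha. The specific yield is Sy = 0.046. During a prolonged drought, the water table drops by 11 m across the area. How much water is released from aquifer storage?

A = 810 ha = 8.1 × 10^6 m²
ΔV = Sy × A × Δh = 0.046 × 8.1 × 10^6 m² × 11 m = 4.099 × 10^6 m³

ΔV ≈ 4.1 × 10^6 m³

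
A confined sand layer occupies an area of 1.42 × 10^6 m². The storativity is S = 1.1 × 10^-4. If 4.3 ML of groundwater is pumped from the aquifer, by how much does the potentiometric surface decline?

Δh ≈ 27.5 m

ΔV = 4.3 ML = 4300 m³
Δh = ΔV / (S × A) = 4300 m³ / (1.1 × 10^-4 × 1.42 × 10^6 m²) = 27.53 m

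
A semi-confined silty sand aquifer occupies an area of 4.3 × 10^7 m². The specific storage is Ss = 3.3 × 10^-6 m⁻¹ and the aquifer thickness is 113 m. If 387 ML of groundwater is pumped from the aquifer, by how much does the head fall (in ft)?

S = Ss × b = 3.3 × 10^-6 m⁻¹ × 113 m = 3.729 × 10^-4
ΔV = 387 ML = 3.87 × 10^5 m³
Δh = ΔV / (S × A) = 3.87 × 10^5 m³ / (3.729 × 10^-4 × 4.3 × 10^7 m²) = 24.14 m
Δh = 24.14 m = 79.18 ft

Δh ≈ 79.2 ft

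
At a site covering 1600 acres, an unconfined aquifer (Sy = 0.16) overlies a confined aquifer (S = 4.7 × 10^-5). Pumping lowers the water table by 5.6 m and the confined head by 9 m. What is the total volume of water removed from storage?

ΔV ≈ 5.8 × 10^6 m³

A = 1600 acres = 6.475 × 10^6 m²
Unconfined: ΔV_u = Sy × A × Δh_u = 0.16 × 6.475 × 10^6 × 5.6 = 5.802 × 10^6 m³
Confined: ΔV_c = S × A × Δh_c = 4.7 × 10^-5 × 6.475 × 10^6 × 9 = 2739 m³
Total ΔV = 5.802 × 10^6 + 2739 = 5.804 × 10^6 m³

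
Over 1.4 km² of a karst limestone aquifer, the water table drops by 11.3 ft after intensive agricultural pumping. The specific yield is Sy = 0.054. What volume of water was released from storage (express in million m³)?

ΔV ≈ 0.26 million m³

A = 1.4 km² = 1.4 × 10^6 m²
Δh = 11.3 ft = 3.444 m
ΔV = Sy × A × Δh = 0.054 × 1.4 × 10^6 m² × 3.444 m = 2.604 × 10^5 m³
ΔV = 2.604 × 10^5 m³ = 0.2604 million m³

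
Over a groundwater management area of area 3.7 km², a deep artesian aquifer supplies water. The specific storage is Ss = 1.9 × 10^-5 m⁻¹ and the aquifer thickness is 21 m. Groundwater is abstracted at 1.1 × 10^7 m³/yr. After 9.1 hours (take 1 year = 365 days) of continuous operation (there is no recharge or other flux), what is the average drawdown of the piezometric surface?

Δh ≈ 7.74 m

S = Ss × b = 1.9 × 10^-5 m⁻¹ × 21 m = 3.99 × 10^-4
A = 3.7 km² = 3.7 × 10^6 m²
Q = 1.1 × 10^7 m³/yr = 30140 m³/d
t = 9.1 hours = 0.3792 d
ΔV = Q × t = 30140 m³/d × 0.3792 d = 11430 m³
Δh = ΔV / (S × A) = 11430 / (3.99 × 10^-4 × 3.7 × 10^6) = 7.74 m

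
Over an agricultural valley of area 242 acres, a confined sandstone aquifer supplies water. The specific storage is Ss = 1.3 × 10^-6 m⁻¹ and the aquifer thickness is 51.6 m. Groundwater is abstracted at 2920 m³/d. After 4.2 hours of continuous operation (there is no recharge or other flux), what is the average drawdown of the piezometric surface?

Δh ≈ 7.78 m

S = Ss × b = 1.3 × 10^-6 m⁻¹ × 51.6 m = 6.708 × 10^-5
A = 242 acres = 9.793 × 10^5 m²
t = 4.2 hours = 0.175 d
ΔV = Q × t = 2920 m³/d × 0.175 d = 511 m³
Δh = ΔV / (S × A) = 511 / (6.708 × 10^-5 × 9.793 × 10^5) = 7.778 m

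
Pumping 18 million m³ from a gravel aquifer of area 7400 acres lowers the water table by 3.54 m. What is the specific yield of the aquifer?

A = 7400 acres = 2.995 × 10^7 m²
ΔV = 18 million m³ = 1.8 × 10^7 m³
Sy = ΔV / (A × Δh) = 1.8 × 10^7 m³ / (2.995 × 10^7 m² × 3.54 m) = 0.1698

Sy ≈ 0.17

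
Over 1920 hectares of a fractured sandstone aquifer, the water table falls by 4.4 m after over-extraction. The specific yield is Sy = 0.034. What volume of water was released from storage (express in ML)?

ΔV ≈ 2870 ML

A = 1920 hectares = 1.92 × 10^7 m²
ΔV = Sy × A × Δh = 0.034 × 1.92 × 10^7 m² × 4.4 m = 2.872 × 10^6 m³
ΔV = 2.872 × 10^6 m³ = 2872 ML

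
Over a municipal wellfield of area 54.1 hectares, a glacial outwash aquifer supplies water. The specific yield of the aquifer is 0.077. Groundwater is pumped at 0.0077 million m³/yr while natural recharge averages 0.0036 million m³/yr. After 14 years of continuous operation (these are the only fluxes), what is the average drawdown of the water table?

A = 54.1 hectares = 5.41 × 10^5 m²
Net abstraction = 0.0077 − 0.0036 = 0.0041 million m³/yr
Q_net = 0.0041 million m³/yr = 11.23 m³/d
t = 14 years = 5110 d
ΔV = Q × t = 11.23 m³/d × 5110 d = 57400 m³
Δh = ΔV / (Sy × A) = 57400 / (0.077 × 5.41 × 10^5) = 1.378 m

Δh ≈ 1.38 m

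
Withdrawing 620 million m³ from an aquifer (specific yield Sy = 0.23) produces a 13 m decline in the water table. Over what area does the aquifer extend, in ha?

A ≈ 20700 ha

ΔV = 620 million m³ = 6.2 × 10^8 m³
A = ΔV / (Sy × Δh) = 6.2 × 10^8 / (0.23 × 13) = 2.074 × 10^8 m²
A = 2.074 × 10^8 m² = 20740 ha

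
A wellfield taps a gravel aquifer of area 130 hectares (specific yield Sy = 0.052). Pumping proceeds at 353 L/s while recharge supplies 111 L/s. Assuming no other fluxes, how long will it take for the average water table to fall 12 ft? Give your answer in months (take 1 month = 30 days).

A = 130 hectares = 1.3 × 10^6 m²
Δh = 12 ft = 3.658 m
ΔV = Sy × A × Δh = 0.052 × 1.3 × 10^6 × 3.658 = 2.473 × 10^5 m³
Net withdrawal = 353 − 111 = 242 L/s = 20910 m³/d
t = ΔV / Q = 2.473 × 10^5 m³ / 20910 m³/d = 11.83 d
t = 11.83 d ≈ 0.3942 months

t ≈ 0.394 months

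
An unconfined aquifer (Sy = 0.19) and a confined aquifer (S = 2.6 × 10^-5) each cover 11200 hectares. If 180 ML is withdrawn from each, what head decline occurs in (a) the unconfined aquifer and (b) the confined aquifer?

A = 11200 hectares = 1.12 × 10^8 m²
ΔV = 180 ML = 1.8 × 10^5 m³
Unconfined: Δh_u = ΔV/(Sy·A) = 1.8 × 10^5/(0.19 × 1.12 × 10^8) = 0.008459 m
Confined: Δh_c = ΔV/(S·A) = 1.8 × 10^5/(2.6 × 10^-5 × 1.12 × 10^8) = 61.81 m

Δh_u ≈ 0.00846 m; Δh_c ≈ 61.8 m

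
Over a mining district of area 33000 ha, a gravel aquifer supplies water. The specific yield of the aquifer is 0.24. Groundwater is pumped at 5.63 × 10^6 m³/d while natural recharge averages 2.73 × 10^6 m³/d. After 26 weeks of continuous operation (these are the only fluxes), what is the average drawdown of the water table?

A = 33000 ha = 3.3 × 10^8 m²
Net abstraction = 5.63 × 10^6 − 2.73 × 10^6 = 2.9 × 10^6 m³/d
t = 26 weeks = 182 d
ΔV = Q × t = 2.9 × 10^6 m³/d × 182 d = 5.278 × 10^8 m³
Δh = ΔV / (Sy × A) = 5.278 × 10^8 / (0.24 × 3.3 × 10^8) = 6.664 m

Δh ≈ 6.66 m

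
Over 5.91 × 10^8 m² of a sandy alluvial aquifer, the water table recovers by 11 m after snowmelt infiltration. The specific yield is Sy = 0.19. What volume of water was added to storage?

ΔV ≈ 1.24 × 10^9 m³

ΔV = Sy × A × Δh = 0.19 × 5.91 × 10^8 m² × 11 m = 1.235 × 10^9 m³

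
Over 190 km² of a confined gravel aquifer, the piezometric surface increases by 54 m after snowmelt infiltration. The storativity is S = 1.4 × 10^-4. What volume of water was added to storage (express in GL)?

ΔV ≈ 1.44 GL

A = 190 km² = 1.9 × 10^8 m²
ΔV = S × A × Δh = 1.4 × 10^-4 × 1.9 × 10^8 m² × 54 m = 1.436 × 10^6 m³
ΔV = 1.436 × 10^6 m³ = 1.436 GL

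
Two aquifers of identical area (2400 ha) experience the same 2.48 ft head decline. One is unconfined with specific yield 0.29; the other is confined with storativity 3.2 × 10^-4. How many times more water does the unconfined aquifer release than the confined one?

ΔV_u / ΔV_c ≈ 906

A = 2400 ha = 2.4 × 10^7 m²
Δh = 2.48 ft = 0.7559 m
Unconfined: ΔV_u = Sy × A × Δh = 0.29 × 2.4 × 10^7 × 0.7559 = 5.261 × 10^6 m³
Confined: ΔV_c = S × A × Δh = 3.2 × 10^-4 × 2.4 × 10^7 × 0.7559 = 5805 m³
Ratio = ΔV_u / ΔV_c = Sy / S = 0.29 / 3.2 × 10^-4 = 906.2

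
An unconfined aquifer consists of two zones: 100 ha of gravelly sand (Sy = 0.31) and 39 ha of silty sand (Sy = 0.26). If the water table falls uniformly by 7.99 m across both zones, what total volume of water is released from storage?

ΔV ≈ 3.29 × 10^6 m³

A₁ = 100 ha = 1 × 10^6 m²; A₂ = 39 ha = 3.9 × 10^5 m²
ΔV₁ = 0.31 × 1 × 10^6 × 7.99 = 2.477 × 10^6 m³
ΔV₂ = 0.26 × 3.9 × 10^5 × 7.99 = 8.102 × 10^5 m³
ΔV = ΔV₁ + ΔV₂ = 3.287 × 10^6 m³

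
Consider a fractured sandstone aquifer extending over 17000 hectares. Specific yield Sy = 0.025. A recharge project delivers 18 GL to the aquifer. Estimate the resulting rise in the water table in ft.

A = 17000 hectares = 1.7 × 10^8 m²
ΔV = 18 GL = 1.8 × 10^7 m³
Δh = ΔV / (Sy × A) = 1.8 × 10^7 m³ / (0.025 × 1.7 × 10^8 m²) = 4.235 m
Δh = 4.235 m = 13.9 ft

Δh ≈ 13.9 ft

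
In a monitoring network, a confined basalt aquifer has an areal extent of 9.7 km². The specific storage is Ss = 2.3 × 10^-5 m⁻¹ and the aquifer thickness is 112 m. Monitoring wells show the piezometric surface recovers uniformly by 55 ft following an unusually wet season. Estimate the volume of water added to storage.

ΔV ≈ 4.19 × 10^5 m³

S = Ss × b = 2.3 × 10^-5 m⁻¹ × 112 m = 2.576 × 10^-3
A = 9.7 km² = 9.7 × 10^6 m²
Δh = 55 ft = 16.76 m
ΔV = S × A × Δh = 0.002576 × 9.7 × 10^6 m² × 16.76 m = 4.189 × 10^5 m³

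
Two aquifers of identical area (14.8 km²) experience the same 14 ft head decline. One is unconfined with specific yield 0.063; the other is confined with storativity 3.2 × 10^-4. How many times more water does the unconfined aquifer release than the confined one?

A = 14.8 km² = 1.48 × 10^7 m²
Δh = 14 ft = 4.267 m
Unconfined: ΔV_u = Sy × A × Δh = 0.063 × 1.48 × 10^7 × 4.267 = 3.979 × 10^6 m³
Confined: ΔV_c = S × A × Δh = 3.2 × 10^-4 × 1.48 × 10^7 × 4.267 = 20210 m³
Ratio = ΔV_u / ΔV_c = Sy / S = 0.063 / 3.2 × 10^-4 = 196.9

ΔV_u / ΔV_c ≈ 197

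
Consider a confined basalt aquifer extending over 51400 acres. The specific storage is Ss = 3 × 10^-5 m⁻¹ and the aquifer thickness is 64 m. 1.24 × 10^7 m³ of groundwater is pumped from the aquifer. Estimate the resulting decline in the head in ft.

Δh ≈ 102 ft

S = Ss × b = 3 × 10^-5 m⁻¹ × 64 m = 1.92 × 10^-3
A = 51400 acres = 2.08 × 10^8 m²
Δh = ΔV / (S × A) = 1.24 × 10^7 m³ / (0.00192 × 2.08 × 10^8 m²) = 31.05 m
Δh = 31.05 m = 101.9 ft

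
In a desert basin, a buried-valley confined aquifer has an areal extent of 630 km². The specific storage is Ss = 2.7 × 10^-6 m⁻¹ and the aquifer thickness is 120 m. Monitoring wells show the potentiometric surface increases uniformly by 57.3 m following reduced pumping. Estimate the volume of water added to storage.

ΔV ≈ 1.17 × 10^7 m³

S = Ss × b = 2.7 × 10^-6 m⁻¹ × 120 m = 3.24 × 10^-4
A = 630 km² = 6.3 × 10^8 m²
ΔV = S × A × Δh = 3.24 × 10^-4 × 6.3 × 10^8 m² × 57.3 m = 1.17 × 10^7 m³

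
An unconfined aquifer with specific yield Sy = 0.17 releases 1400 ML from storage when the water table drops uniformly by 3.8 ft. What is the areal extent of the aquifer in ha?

A ≈ 711 ha

Δh = 3.8 ft = 1.158 m
ΔV = 1400 ML = 1.4 × 10^6 m³
A = ΔV / (Sy × Δh) = 1.4 × 10^6 / (0.17 × 1.158) = 7.11 × 10^6 m²
A = 7.11 × 10^6 m² = 711 ha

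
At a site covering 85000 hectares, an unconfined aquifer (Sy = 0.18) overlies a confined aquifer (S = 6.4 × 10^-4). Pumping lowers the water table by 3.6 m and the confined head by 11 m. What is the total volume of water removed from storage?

ΔV ≈ 5.57 × 10^8 m³

A = 85000 hectares = 8.5 × 10^8 m²
Unconfined: ΔV_u = Sy × A × Δh_u = 0.18 × 8.5 × 10^8 × 3.6 = 5.508 × 10^8 m³
Confined: ΔV_c = S × A × Δh_c = 6.4 × 10^-4 × 8.5 × 10^8 × 11 = 5.984 × 10^6 m³
Total ΔV = 5.508 × 10^8 + 5.984 × 10^6 = 5.568 × 10^8 m³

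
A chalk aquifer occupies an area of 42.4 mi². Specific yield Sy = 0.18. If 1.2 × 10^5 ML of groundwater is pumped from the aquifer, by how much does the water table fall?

Δh ≈ 6.07 m

A = 42.4 mi² = 1.098 × 10^8 m²
ΔV = 1.2 × 10^5 ML = 1.2 × 10^8 m³
Δh = ΔV / (Sy × A) = 1.2 × 10^8 m³ / (0.18 × 1.098 × 10^8 m²) = 6.071 m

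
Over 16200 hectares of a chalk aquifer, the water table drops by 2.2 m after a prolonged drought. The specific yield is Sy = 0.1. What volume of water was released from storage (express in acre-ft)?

A = 16200 hectares = 1.62 × 10^8 m²
ΔV = Sy × A × Δh = 0.1 × 1.62 × 10^8 m² × 2.2 m = 3.564 × 10^7 m³
ΔV = 3.564 × 10^7 m³ = 28890 acre-ft

ΔV ≈ 28900 acre-ft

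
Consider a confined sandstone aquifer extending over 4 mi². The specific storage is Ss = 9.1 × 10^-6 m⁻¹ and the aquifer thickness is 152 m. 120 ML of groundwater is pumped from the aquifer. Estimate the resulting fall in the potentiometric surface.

S = Ss × b = 9.1 × 10^-6 m⁻¹ × 152 m = 1.383 × 10^-3
A = 4 mi² = 1.036 × 10^7 m²
ΔV = 120 ML = 1.2 × 10^5 m³
Δh = ΔV / (S × A) = 1.2 × 10^5 m³ / (0.001383 × 1.036 × 10^7 m²) = 8.374 m

Δh ≈ 8.37 m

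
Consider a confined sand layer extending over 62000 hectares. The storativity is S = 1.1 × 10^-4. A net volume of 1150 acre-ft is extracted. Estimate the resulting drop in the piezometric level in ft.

Δh ≈ 68.2 ft

A = 62000 hectares = 6.2 × 10^8 m²
ΔV = 1150 acre-ft = 1.419 × 10^6 m³
Δh = ΔV / (S × A) = 1.419 × 10^6 m³ / (1.1 × 10^-4 × 6.2 × 10^8 m²) = 20.8 m
Δh = 20.8 m = 68.24 ft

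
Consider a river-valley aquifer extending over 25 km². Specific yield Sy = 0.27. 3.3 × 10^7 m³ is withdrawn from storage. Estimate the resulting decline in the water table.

Δh ≈ 4.89 m

A = 25 km² = 2.5 × 10^7 m²
Δh = ΔV / (Sy × A) = 3.3 × 10^7 m³ / (0.27 × 2.5 × 10^7 m²) = 4.889 m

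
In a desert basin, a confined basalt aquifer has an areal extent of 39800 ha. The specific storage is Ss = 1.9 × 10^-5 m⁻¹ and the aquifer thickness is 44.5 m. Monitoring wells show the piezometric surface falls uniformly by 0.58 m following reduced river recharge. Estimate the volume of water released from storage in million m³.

S = Ss × b = 1.9 × 10^-5 m⁻¹ × 44.5 m = 8.455 × 10^-4
A = 39800 ha = 3.98 × 10^8 m²
ΔV = S × A × Δh = 8.455 × 10^-4 × 3.98 × 10^8 m² × 0.58 m = 1.952 × 10^5 m³
ΔV = 1.952 × 10^5 m³ = 0.1952 million m³

ΔV ≈ 0.195 million m³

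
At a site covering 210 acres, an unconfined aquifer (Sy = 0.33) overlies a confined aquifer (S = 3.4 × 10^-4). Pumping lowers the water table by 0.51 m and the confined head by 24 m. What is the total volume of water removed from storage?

ΔV ≈ 1.5 × 10^5 m³

A = 210 acres = 8.498 × 10^5 m²
Unconfined: ΔV_u = Sy × A × Δh_u = 0.33 × 8.498 × 10^5 × 0.51 = 1.43 × 10^5 m³
Confined: ΔV_c = S × A × Δh_c = 3.4 × 10^-4 × 8.498 × 10^5 × 24 = 6935 m³
Total ΔV = 1.43 × 10^5 + 6935 = 1.5 × 10^5 m³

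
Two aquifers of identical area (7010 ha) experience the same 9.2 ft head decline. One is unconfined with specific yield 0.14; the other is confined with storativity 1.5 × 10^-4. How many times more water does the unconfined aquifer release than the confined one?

A = 7010 ha = 7.01 × 10^7 m²
Δh = 9.2 ft = 2.804 m
Unconfined: ΔV_u = Sy × A × Δh = 0.14 × 7.01 × 10^7 × 2.804 = 2.752 × 10^7 m³
Confined: ΔV_c = S × A × Δh = 1.5 × 10^-4 × 7.01 × 10^7 × 2.804 = 29490 m³
Ratio = ΔV_u / ΔV_c = Sy / S = 0.14 / 1.5 × 10^-4 = 933.3

ΔV_u / ΔV_c ≈ 933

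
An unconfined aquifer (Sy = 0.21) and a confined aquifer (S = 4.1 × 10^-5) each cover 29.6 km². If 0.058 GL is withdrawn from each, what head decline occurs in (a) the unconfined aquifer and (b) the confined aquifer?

A = 29.6 km² = 2.96 × 10^7 m²
ΔV = 0.058 GL = 58000 m³
Unconfined: Δh_u = ΔV/(Sy·A) = 58000/(0.21 × 2.96 × 10^7) = 0.009331 m
Confined: Δh_c = ΔV/(S·A) = 58000/(4.1 × 10^-5 × 2.96 × 10^7) = 47.79 m

Δh_u ≈ 0.00933 m; Δh_c ≈ 47.8 m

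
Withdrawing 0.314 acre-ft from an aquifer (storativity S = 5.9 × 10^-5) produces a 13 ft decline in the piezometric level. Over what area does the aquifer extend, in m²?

A ≈ 1.66 × 10^6 m²

Δh = 13 ft = 3.962 m
ΔV = 0.314 acre-ft = 387.3 m³
A = ΔV / (S × Δh) = 387.3 / (5.9 × 10^-5 × 3.962) = 1.657 × 10^6 m²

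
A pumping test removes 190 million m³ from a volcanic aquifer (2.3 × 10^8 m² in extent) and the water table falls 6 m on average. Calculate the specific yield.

Sy ≈ 0.14

ΔV = 190 million m³ = 1.9 × 10^8 m³
Sy = ΔV / (A × Δh) = 1.9 × 10^8 m³ / (2.3 × 10^8 m² × 6 m) = 0.1377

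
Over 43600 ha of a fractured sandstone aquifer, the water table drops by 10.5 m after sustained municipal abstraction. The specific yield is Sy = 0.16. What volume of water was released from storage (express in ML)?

ΔV ≈ 7.32 × 10^5 ML

A = 43600 ha = 4.36 × 10^8 m²
ΔV = Sy × A × Δh = 0.16 × 4.36 × 10^8 m² × 10.5 m = 7.325 × 10^8 m³
ΔV = 7.325 × 10^8 m³ = 7.325 × 10^5 ML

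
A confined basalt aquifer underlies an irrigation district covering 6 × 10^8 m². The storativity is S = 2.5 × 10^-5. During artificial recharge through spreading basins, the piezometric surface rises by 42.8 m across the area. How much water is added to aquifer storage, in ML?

ΔV ≈ 642 ML

ΔV = S × A × Δh = 2.5 × 10^-5 × 6 × 10^8 m² × 42.8 m = 6.42 × 10^5 m³
ΔV = 6.42 × 10^5 m³ = 642 ML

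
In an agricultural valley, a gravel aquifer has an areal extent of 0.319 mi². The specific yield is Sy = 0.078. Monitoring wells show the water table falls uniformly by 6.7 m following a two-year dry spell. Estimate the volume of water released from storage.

A = 0.319 mi² = 8.262 × 10^5 m²
ΔV = Sy × A × Δh = 0.078 × 8.262 × 10^5 m² × 6.7 m = 4.318 × 10^5 m³

ΔV ≈ 4.32 × 10^5 m³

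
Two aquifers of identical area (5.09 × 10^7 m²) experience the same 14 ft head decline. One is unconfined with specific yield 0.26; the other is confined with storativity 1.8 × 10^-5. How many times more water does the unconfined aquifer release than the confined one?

Δh = 14 ft = 4.267 m
Unconfined: ΔV_u = Sy × A × Δh = 0.26 × 5.09 × 10^7 × 4.267 = 5.647 × 10^7 m³
Confined: ΔV_c = S × A × Δh = 1.8 × 10^-5 × 5.09 × 10^7 × 4.267 = 3910 m³
Ratio = ΔV_u / ΔV_c = Sy / S = 0.26 / 1.8 × 10^-5 = 14440

ΔV_u / ΔV_c ≈ 14400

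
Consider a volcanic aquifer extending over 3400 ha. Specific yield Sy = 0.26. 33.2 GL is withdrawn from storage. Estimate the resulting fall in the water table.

A = 3400 ha = 3.4 × 10^7 m²
ΔV = 33.2 GL = 3.32 × 10^7 m³
Δh = ΔV / (Sy × A) = 3.32 × 10^7 m³ / (0.26 × 3.4 × 10^7 m²) = 3.756 m

Δh ≈ 3.76 m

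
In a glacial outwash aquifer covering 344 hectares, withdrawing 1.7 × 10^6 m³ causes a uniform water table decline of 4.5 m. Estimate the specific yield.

Sy ≈ 0.11

A = 344 hectares = 3.44 × 10^6 m²
Sy = ΔV / (A × Δh) = 1.7 × 10^6 m³ / (3.44 × 10^6 m² × 4.5 m) = 0.1098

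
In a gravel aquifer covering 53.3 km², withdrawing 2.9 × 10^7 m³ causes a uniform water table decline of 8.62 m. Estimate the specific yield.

Sy ≈ 0.063

A = 53.3 km² = 5.33 × 10^7 m²
Sy = ΔV / (A × Δh) = 2.9 × 10^7 m³ / (5.33 × 10^7 m² × 8.62 m) = 0.06312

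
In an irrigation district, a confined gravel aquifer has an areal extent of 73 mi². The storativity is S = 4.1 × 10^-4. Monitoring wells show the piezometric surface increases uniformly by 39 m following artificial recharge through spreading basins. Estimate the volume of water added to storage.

A = 73 mi² = 1.891 × 10^8 m²
ΔV = S × A × Δh = 4.1 × 10^-4 × 1.891 × 10^8 m² × 39 m = 3.023 × 10^6 m³

ΔV ≈ 3.02 × 10^6 m³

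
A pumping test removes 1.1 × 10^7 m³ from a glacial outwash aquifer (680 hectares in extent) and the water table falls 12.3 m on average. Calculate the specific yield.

Sy ≈ 0.13

A = 680 hectares = 6.8 × 10^6 m²
Sy = ΔV / (A × Δh) = 1.1 × 10^7 m³ / (6.8 × 10^6 m² × 12.3 m) = 0.1315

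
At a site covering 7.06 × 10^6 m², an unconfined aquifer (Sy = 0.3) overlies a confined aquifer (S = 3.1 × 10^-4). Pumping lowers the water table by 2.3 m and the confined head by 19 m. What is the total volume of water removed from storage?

Unconfined: ΔV_u = Sy × A × Δh_u = 0.3 × 7.06 × 10^6 × 2.3 = 4.871 × 10^6 m³
Confined: ΔV_c = S × A × Δh_c = 3.1 × 10^-4 × 7.06 × 10^6 × 19 = 41580 m³
Total ΔV = 4.871 × 10^6 + 41580 = 4.913 × 10^6 m³

ΔV ≈ 4.91 × 10^6 m³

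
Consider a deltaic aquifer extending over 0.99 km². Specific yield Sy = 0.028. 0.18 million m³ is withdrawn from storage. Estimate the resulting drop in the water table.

Δh ≈ 6.49 m

A = 0.99 km² = 9.9 × 10^5 m²
ΔV = 0.18 million m³ = 1.8 × 10^5 m³
Δh = ΔV / (Sy × A) = 1.8 × 10^5 m³ / (0.028 × 9.9 × 10^5 m²) = 6.494 m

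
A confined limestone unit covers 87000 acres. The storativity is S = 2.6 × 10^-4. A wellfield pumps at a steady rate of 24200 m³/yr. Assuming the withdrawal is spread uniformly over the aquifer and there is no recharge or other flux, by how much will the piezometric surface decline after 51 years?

Δh ≈ 13.5 m

A = 87000 acres = 3.521 × 10^8 m²
Q = 24200 m³/yr = 66.3 m³/d
t = 51 years = 18620 d
ΔV = Q × t = 66.3 m³/d × 18620 d = 1.234 × 10^6 m³
Δh = ΔV / (S × A) = 1.234 × 10^6 / (2.6 × 10^-4 × 3.521 × 10^8) = 13.48 m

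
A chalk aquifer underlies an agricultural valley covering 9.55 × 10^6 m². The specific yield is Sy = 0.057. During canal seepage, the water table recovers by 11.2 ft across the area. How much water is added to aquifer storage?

Δh = 11.2 ft = 3.414 m
ΔV = Sy × A × Δh = 0.057 × 9.55 × 10^6 m² × 3.414 m = 1.858 × 10^6 m³

ΔV ≈ 1.86 × 10^6 m³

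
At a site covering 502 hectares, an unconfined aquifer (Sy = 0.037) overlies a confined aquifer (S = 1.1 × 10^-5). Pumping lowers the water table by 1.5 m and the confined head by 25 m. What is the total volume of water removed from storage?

A = 502 hectares = 5.02 × 10^6 m²
Unconfined: ΔV_u = Sy × A × Δh_u = 0.037 × 5.02 × 10^6 × 1.5 = 2.786 × 10^5 m³
Confined: ΔV_c = S × A × Δh_c = 1.1 × 10^-5 × 5.02 × 10^6 × 25 = 1380 m³
Total ΔV = 2.786 × 10^5 + 1380 = 2.8 × 10^5 m³

ΔV ≈ 2.8 × 10^5 m³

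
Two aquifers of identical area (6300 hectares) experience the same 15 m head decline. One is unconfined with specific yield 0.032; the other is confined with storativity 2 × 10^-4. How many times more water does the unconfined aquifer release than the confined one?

ΔV_u / ΔV_c ≈ 160

A = 6300 hectares = 6.3 × 10^7 m²
Unconfined: ΔV_u = Sy × A × Δh = 0.032 × 6.3 × 10^7 × 15 = 3.024 × 10^7 m³
Confined: ΔV_c = S × A × Δh = 2 × 10^-4 × 6.3 × 10^7 × 15 = 1.89 × 10^5 m³
Ratio = ΔV_u / ΔV_c = Sy / S = 0.032 / 2 × 10^-4 = 160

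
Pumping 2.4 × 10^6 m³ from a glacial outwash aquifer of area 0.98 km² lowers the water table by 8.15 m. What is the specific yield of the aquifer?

Sy ≈ 0.3

A = 0.98 km² = 9.8 × 10^5 m²
Sy = ΔV / (A × Δh) = 2.4 × 10^6 m³ / (9.8 × 10^5 m² × 8.15 m) = 0.3005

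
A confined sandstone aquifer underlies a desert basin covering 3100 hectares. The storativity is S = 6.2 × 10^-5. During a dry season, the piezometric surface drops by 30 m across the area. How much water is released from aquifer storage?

ΔV ≈ 57700 m³

A = 3100 hectares = 3.1 × 10^7 m²
ΔV = S × A × Δh = 6.2 × 10^-5 × 3.1 × 10^7 m² × 30 m = 57660 m³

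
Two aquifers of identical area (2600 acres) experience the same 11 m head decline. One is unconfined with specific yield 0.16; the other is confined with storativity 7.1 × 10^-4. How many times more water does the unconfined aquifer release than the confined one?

A = 2600 acres = 1.052 × 10^7 m²
Unconfined: ΔV_u = Sy × A × Δh = 0.16 × 1.052 × 10^7 × 11 = 1.852 × 10^7 m³
Confined: ΔV_c = S × A × Δh = 7.1 × 10^-4 × 1.052 × 10^7 × 11 = 82180 m³
Ratio = ΔV_u / ΔV_c = Sy / S = 0.16 / 7.1 × 10^-4 = 225.4

ΔV_u / ΔV_c ≈ 225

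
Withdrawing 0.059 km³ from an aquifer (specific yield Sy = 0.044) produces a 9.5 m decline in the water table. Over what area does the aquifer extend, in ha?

ΔV = 0.059 km³ = 5.9 × 10^7 m³
A = ΔV / (Sy × Δh) = 5.9 × 10^7 / (0.044 × 9.5) = 1.411 × 10^8 m²
A = 1.411 × 10^8 m² = 14110 ha

A ≈ 14100 ha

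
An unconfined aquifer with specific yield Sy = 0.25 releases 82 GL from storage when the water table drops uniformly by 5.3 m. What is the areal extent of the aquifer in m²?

A ≈ 6.19 × 10^7 m²

ΔV = 82 GL = 8.2 × 10^7 m³
A = ΔV / (Sy × Δh) = 8.2 × 10^7 / (0.25 × 5.3) = 6.189 × 10^7 m²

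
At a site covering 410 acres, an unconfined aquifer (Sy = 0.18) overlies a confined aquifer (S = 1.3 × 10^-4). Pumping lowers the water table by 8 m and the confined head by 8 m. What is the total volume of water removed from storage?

A = 410 acres = 1.659 × 10^6 m²
Unconfined: ΔV_u = Sy × A × Δh_u = 0.18 × 1.659 × 10^6 × 8 = 2.389 × 10^6 m³
Confined: ΔV_c = S × A × Δh_c = 1.3 × 10^-4 × 1.659 × 10^6 × 8 = 1726 m³
Total ΔV = 2.389 × 10^6 + 1726 = 2.391 × 10^6 m³

ΔV ≈ 2.39 × 10^6 m³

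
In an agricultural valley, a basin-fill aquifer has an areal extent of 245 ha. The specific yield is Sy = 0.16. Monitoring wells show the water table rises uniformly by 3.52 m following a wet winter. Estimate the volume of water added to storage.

ΔV ≈ 1.38 × 10^6 m³

A = 245 ha = 2.45 × 10^6 m²
ΔV = Sy × A × Δh = 0.16 × 2.45 × 10^6 m² × 3.52 m = 1.38 × 10^6 m³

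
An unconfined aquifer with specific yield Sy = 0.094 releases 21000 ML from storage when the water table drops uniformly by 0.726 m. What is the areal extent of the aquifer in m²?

A ≈ 3.08 × 10^8 m²

ΔV = 21000 ML = 2.1 × 10^7 m³
A = ΔV / (Sy × Δh) = 2.1 × 10^7 / (0.094 × 0.726) = 3.077 × 10^8 m²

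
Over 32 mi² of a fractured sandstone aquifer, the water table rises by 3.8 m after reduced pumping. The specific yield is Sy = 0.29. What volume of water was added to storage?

ΔV ≈ 9.13 × 10^7 m³

A = 32 mi² = 8.288 × 10^7 m²
ΔV = Sy × A × Δh = 0.29 × 8.288 × 10^7 m² × 3.8 m = 9.133 × 10^7 m³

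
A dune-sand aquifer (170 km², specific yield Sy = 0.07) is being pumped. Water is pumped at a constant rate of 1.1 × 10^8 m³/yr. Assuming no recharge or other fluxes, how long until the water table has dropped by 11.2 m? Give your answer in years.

A = 170 km² = 1.7 × 10^8 m²
ΔV = Sy × A × Δh = 0.07 × 1.7 × 10^8 × 11.2 = 1.333 × 10^8 m³
Q = 1.1 × 10^8 m³/yr = 3.014 × 10^5 m³/d
t = ΔV / Q = 1.333 × 10^8 m³ / 3.014 × 10^5 m³/d = 442.2 d
t = 442.2 d ≈ 1.212 years

t ≈ 1.21 years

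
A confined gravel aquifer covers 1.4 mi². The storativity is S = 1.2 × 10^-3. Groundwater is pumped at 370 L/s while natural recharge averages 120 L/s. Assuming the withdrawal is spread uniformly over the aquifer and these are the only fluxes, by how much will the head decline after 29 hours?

A = 1.4 mi² = 3.626 × 10^6 m²
Net abstraction = 370 − 120 = 250 L/s
Q_net = 250 L/s = 21600 m³/d
t = 29 hours = 1.208 d
ΔV = Q × t = 21600 m³/d × 1.208 d = 26100 m³
Δh = ΔV / (S × A) = 26100 / (0.0012 × 3.626 × 10^6) = 5.998 m

Δh ≈ 6 m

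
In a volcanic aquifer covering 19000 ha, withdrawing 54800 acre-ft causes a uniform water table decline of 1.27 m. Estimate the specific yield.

Sy ≈ 0.28

A = 19000 ha = 1.9 × 10^8 m²
ΔV = 54800 acre-ft = 6.759 × 10^7 m³
Sy = ΔV / (A × Δh) = 6.759 × 10^7 m³ / (1.9 × 10^8 m² × 1.27 m) = 0.2801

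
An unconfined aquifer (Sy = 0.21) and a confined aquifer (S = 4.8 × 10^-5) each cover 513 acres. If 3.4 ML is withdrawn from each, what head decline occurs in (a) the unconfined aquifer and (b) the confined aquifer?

Δh_u ≈ 0.0078 m; Δh_c ≈ 34.1 m

A = 513 acres = 2.076 × 10^6 m²
ΔV = 3.4 ML = 3400 m³
Unconfined: Δh_u = ΔV/(Sy·A) = 3400/(0.21 × 2.076 × 10^6) = 0.007799 m
Confined: Δh_c = ΔV/(S·A) = 3400/(4.8 × 10^-5 × 2.076 × 10^6) = 34.12 m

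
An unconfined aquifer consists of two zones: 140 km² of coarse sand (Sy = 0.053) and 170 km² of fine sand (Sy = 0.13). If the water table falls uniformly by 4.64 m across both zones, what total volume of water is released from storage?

A₁ = 140 km² = 1.4 × 10^8 m²; A₂ = 170 km² = 1.7 × 10^8 m²
ΔV₁ = 0.053 × 1.4 × 10^8 × 4.64 = 3.443 × 10^7 m³
ΔV₂ = 0.13 × 1.7 × 10^8 × 4.64 = 1.025 × 10^8 m³
ΔV = ΔV₁ + ΔV₂ = 1.37 × 10^8 m³

ΔV ≈ 1.37 × 10^8 m³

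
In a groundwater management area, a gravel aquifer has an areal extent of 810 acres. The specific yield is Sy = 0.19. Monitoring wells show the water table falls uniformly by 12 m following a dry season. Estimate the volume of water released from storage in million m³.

ΔV ≈ 7.47 million m³

A = 810 acres = 3.278 × 10^6 m²
ΔV = Sy × A × Δh = 0.19 × 3.278 × 10^6 m² × 12 m = 7.474 × 10^6 m³
ΔV = 7.474 × 10^6 m³ = 7.474 million m³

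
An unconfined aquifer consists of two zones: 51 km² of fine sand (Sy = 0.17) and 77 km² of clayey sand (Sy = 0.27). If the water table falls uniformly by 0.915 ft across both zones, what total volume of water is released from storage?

ΔV ≈ 8.22 × 10^6 m³

A₁ = 51 km² = 5.1 × 10^7 m²; A₂ = 77 km² = 7.7 × 10^7 m²
Δh = 0.915 ft = 0.2789 m
ΔV₁ = 0.17 × 5.1 × 10^7 × 0.2789 = 2.418 × 10^6 m³
ΔV₂ = 0.27 × 7.7 × 10^7 × 0.2789 = 5.798 × 10^6 m³
ΔV = ΔV₁ + ΔV₂ = 8.216 × 10^6 m³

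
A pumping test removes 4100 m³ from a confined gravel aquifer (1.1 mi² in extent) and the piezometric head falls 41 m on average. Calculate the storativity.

S ≈ 3.5 × 10^-5

A = 1.1 mi² = 2.849 × 10^6 m²
S = ΔV / (A × Δh) = 4100 m³ / (2.849 × 10^6 m² × 41 m) = 3.51 × 10^-5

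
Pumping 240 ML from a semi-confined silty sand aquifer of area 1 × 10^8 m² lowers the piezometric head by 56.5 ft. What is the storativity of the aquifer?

S ≈ 1.4 × 10^-4

Δh = 56.5 ft = 17.22 m
ΔV = 240 ML = 2.4 × 10^5 m³
S = ΔV / (A × Δh) = 2.4 × 10^5 m³ / (1 × 10^8 m² × 17.22 m) = 1.394 × 10^-4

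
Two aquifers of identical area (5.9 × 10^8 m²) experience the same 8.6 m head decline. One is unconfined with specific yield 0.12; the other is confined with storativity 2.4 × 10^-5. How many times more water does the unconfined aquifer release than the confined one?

Unconfined: ΔV_u = Sy × A × Δh = 0.12 × 5.9 × 10^8 × 8.6 = 6.089 × 10^8 m³
Confined: ΔV_c = S × A × Δh = 2.4 × 10^-5 × 5.9 × 10^8 × 8.6 = 1.218 × 10^5 m³
Ratio = ΔV_u / ΔV_c = Sy / S = 0.12 / 2.4 × 10^-5 = 5000

ΔV_u / ΔV_c ≈ 5000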